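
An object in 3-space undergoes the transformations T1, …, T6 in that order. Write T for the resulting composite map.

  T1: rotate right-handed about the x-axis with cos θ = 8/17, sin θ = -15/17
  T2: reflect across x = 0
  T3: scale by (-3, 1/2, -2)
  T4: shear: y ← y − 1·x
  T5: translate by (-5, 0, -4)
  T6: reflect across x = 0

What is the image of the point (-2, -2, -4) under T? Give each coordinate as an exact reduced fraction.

T1 rotate right-handed about the x-axis with cos θ = 8/17, sin θ = -15/17: (-2, -2, -4) → (-2, -76/17, -2/17)
T2 reflect across x = 0: (-2, -76/17, -2/17) → (2, -76/17, -2/17)
T3 scale by (-3, 1/2, -2): (2, -76/17, -2/17) → (-6, -38/17, 4/17)
T4 shear: y ← y − 1·x: (-6, -38/17, 4/17) → (-6, 64/17, 4/17)
T5 translate by (-5, 0, -4): (-6, 64/17, 4/17) → (-11, 64/17, -64/17)
T6 reflect across x = 0: (-11, 64/17, -64/17) → (11, 64/17, -64/17)

T(p) = (11, 64/17, -64/17)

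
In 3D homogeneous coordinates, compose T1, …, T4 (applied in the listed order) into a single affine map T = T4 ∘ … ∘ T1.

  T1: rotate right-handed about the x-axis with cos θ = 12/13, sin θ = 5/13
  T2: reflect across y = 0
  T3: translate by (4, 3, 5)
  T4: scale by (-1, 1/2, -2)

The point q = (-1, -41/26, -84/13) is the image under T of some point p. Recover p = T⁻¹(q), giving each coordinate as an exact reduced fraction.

p = (-3, 5, -4)

T1 = [1 0 0 0; 0 12/13 -5/13 0; 0 5/13 12/13 0; 0 0 0 1]
T2·T1 = [1 0 0 0; 0 -12/13 5/13 0; 0 5/13 12/13 0; 0 0 0 1]
T3·…·T1 = [1 0 0 4; 0 -12/13 5/13 3; 0 5/13 12/13 5; 0 0 0 1]
T4·…·T1 = [-1 0 0 -4; 0 -6/13 5/26 3/2; 0 -10/13 -24/13 -10; 0 0 0 1]
det M = -1; M⁻¹ = [-1 0 0 -4; 0 -24/13 -5/26 11/13; 0 10/13 -6/13 -75/13; 0 0 0 1]
M⁻¹ · (-1, -41/26, -84/13)ᵀ = (-3, 5, -4)ᵀ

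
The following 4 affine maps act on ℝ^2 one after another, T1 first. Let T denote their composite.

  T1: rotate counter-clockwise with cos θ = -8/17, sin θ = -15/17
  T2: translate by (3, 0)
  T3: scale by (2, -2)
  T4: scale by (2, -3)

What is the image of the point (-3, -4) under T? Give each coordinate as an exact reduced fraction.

T1 rotate counter-clockwise with cos θ = -8/17, sin θ = -15/17: (-3, -4) → (-36/17, 77/17)
T2 translate by (3, 0): (-36/17, 77/17) → (15/17, 77/17)
T3 scale by (2, -2): (15/17, 77/17) → (30/17, -154/17)
T4 scale by (2, -3): (30/17, -154/17) → (60/17, 462/17)

T(p) = (60/17, 462/17)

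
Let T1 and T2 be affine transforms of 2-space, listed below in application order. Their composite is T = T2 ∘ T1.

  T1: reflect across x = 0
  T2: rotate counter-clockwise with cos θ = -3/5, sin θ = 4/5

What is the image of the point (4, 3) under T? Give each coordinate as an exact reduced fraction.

T(p) = (0, -5)

T1 reflect across x = 0: (4, 3) → (-4, 3)
T2 rotate counter-clockwise with cos θ = -3/5, sin θ = 4/5: (-4, 3) → (0, -5)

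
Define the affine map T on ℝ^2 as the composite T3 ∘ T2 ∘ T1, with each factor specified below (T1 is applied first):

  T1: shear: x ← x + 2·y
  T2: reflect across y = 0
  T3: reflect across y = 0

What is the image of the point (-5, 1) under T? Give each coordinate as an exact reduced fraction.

T1 shear: x ← x + 2·y: (-5, 1) → (-3, 1)
T2 reflect across y = 0: (-3, 1) → (-3, -1)
T3 reflect across y = 0: (-3, -1) → (-3, 1)

T(p) = (-3, 1)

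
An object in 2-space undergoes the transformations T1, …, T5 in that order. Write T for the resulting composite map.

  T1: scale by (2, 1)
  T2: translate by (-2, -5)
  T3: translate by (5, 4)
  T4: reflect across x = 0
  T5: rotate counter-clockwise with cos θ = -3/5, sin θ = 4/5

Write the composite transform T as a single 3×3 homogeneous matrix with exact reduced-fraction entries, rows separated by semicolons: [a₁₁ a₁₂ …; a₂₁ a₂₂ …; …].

T = [6/5 -4/5 13/5; -8/5 -3/5 -9/5; 0 0 1]

T1 = [2 0 0; 0 1 0; 0 0 1]
T2·T1 = [2 0 -2; 0 1 -5; 0 0 1]
T3·…·T1 = [2 0 3; 0 1 -1; 0 0 1]
T4·…·T1 = [-2 0 -3; 0 1 -1; 0 0 1]
T5·…·T1 = [6/5 -4/5 13/5; -8/5 -3/5 -9/5; 0 0 1]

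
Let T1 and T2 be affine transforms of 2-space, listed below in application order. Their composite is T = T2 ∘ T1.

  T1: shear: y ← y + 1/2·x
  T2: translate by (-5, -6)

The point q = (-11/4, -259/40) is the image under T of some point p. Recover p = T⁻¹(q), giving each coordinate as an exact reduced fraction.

p = (9/4, -8/5)

T1 = [1 0 0; 1/2 1 0; 0 0 1]
T2·T1 = [1 0 -5; 1/2 1 -6; 0 0 1]
det M = 1; M⁻¹ = [1 0 5; -1/2 1 7/2; 0 0 1]
M⁻¹ · (-11/4, -259/40)ᵀ = (9/4, -8/5)ᵀ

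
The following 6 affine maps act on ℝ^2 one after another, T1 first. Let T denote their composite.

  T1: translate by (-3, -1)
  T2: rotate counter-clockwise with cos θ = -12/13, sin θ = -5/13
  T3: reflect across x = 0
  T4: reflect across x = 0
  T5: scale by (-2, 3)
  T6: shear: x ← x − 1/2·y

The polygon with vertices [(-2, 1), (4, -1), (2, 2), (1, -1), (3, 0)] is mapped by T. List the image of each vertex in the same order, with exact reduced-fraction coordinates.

T1 translate by (-3, -1): (-2, 1) → (-5, 0); (4, -1) → (1, -2); (2, 2) → (-1, 1); (1, -1) → (-2, -2); (3, 0) → (0, -1)
T2 rotate counter-clockwise with cos θ = -12/13, sin θ = -5/13: (-5, 0) → (60/13, 25/13); (1, -2) → (-22/13, 19/13); (-1, 1) → (17/13, -7/13); (-2, -2) → (14/13, 34/13); (0, -1) → (-5/13, 12/13)
T3 reflect across x = 0: (60/13, 25/13) → (-60/13, 25/13); (-22/13, 19/13) → (22/13, 19/13); (17/13, -7/13) → (-17/13, -7/13); (14/13, 34/13) → (-14/13, 34/13); (-5/13, 12/13) → (5/13, 12/13)
T4 reflect across x = 0: (-60/13, 25/13) → (60/13, 25/13); (22/13, 19/13) → (-22/13, 19/13); (-17/13, -7/13) → (17/13, -7/13); (-14/13, 34/13) → (14/13, 34/13); (5/13, 12/13) → (-5/13, 12/13)
T5 scale by (-2, 3): (60/13, 25/13) → (-120/13, 75/13); (-22/13, 19/13) → (44/13, 57/13); (17/13, -7/13) → (-34/13, -21/13); (14/13, 34/13) → (-28/13, 102/13); (-5/13, 12/13) → (10/13, 36/13)
T6 shear: x ← x − 1/2·y: (-120/13, 75/13) → (-315/26, 75/13); (44/13, 57/13) → (31/26, 57/13); (-34/13, -21/13) → (-47/26, -21/13); (-28/13, 102/13) → (-79/13, 102/13); (10/13, 36/13) → (-8/13, 36/13)

image vertices: (-315/26, 75/13), (31/26, 57/13), (-47/26, -21/13), (-79/13, 102/13), (-8/13, 36/13)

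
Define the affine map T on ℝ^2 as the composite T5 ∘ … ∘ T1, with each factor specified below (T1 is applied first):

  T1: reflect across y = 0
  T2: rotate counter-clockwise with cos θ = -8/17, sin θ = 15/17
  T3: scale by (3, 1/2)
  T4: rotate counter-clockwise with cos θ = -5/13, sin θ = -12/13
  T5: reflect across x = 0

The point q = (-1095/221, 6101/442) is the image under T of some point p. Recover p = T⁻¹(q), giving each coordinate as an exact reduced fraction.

p = (1, -5)

T1 = [1 0 0; 0 -1 0; 0 0 1]
T2·T1 = [-8/17 15/17 0; 15/17 8/17 0; 0 0 1]
T3·…·T1 = [-24/17 45/17 0; 15/34 4/17 0; 0 0 1]
T4·…·T1 = [210/221 -177/221 0; 501/442 -560/221 0; 0 0 1]
T5·…·T1 = [-210/221 177/221 0; 501/442 -560/221 0; 0 0 1]
det M = 3/2; M⁻¹ = [-1120/663 -118/221 0; -167/221 -140/221 0; 0 0 1]
M⁻¹ · (-1095/221, 6101/442)ᵀ = (1, -5)ᵀ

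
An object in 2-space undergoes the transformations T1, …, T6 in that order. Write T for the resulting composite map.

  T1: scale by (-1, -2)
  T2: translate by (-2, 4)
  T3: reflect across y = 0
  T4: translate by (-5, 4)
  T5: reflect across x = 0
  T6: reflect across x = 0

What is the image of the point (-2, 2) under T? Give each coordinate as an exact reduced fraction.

T(p) = (-5, 4)

T1 scale by (-1, -2): (-2, 2) → (2, -4)
T2 translate by (-2, 4): (2, -4) → (0, 0)
T3 reflect across y = 0: (0, 0) → (0, 0)
T4 translate by (-5, 4): (0, 0) → (-5, 4)
T5 reflect across x = 0: (-5, 4) → (5, 4)
T6 reflect across x = 0: (5, 4) → (-5, 4)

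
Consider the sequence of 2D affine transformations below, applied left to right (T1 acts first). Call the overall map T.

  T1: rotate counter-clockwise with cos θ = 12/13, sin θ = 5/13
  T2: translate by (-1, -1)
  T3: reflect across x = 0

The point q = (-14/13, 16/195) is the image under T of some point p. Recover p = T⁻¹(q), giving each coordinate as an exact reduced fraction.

T1 = [12/13 -5/13 0; 5/13 12/13 0; 0 0 1]
T2·T1 = [12/13 -5/13 -1; 5/13 12/13 -1; 0 0 1]
T3·…·T1 = [-12/13 5/13 1; 5/13 12/13 -1; 0 0 1]
det M = -1; M⁻¹ = [-12/13 5/13 17/13; 5/13 12/13 7/13; 0 0 1]
M⁻¹ · (-14/13, 16/195)ᵀ = (7/3, 1/5)ᵀ

p = (7/3, 1/5)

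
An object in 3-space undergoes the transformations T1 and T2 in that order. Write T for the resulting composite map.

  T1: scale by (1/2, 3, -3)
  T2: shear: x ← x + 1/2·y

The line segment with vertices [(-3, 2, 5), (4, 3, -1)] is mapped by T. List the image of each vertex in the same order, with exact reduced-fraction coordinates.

T1 scale by (1/2, 3, -3): (-3, 2, 5) → (-3/2, 6, -15); (4, 3, -1) → (2, 9, 3)
T2 shear: x ← x + 1/2·y: (-3/2, 6, -15) → (3/2, 6, -15); (2, 9, 3) → (13/2, 9, 3)

image vertices: (3/2, 6, -15), (13/2, 9, 3)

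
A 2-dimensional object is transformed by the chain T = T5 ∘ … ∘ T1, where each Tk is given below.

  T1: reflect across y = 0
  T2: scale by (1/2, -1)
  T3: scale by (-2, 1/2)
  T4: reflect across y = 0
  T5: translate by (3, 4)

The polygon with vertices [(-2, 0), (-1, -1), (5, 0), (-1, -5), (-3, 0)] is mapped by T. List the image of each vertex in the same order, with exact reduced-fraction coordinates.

T1 reflect across y = 0: (-2, 0) → (-2, 0); (-1, -1) → (-1, 1); (5, 0) → (5, 0); (-1, -5) → (-1, 5); (-3, 0) → (-3, 0)
T2 scale by (1/2, -1): (-2, 0) → (-1, 0); (-1, 1) → (-1/2, -1); (5, 0) → (5/2, 0); (-1, 5) → (-1/2, -5); (-3, 0) → (-3/2, 0)
T3 scale by (-2, 1/2): (-1, 0) → (2, 0); (-1/2, -1) → (1, -1/2); (5/2, 0) → (-5, 0); (-1/2, -5) → (1, -5/2); (-3/2, 0) → (3, 0)
T4 reflect across y = 0: (2, 0) → (2, 0); (1, -1/2) → (1, 1/2); (-5, 0) → (-5, 0); (1, -5/2) → (1, 5/2); (3, 0) → (3, 0)
T5 translate by (3, 4): (2, 0) → (5, 4); (1, 1/2) → (4, 9/2); (-5, 0) → (-2, 4); (1, 5/2) → (4, 13/2); (3, 0) → (6, 4)

image vertices: (5, 4), (4, 9/2), (-2, 4), (4, 13/2), (6, 4)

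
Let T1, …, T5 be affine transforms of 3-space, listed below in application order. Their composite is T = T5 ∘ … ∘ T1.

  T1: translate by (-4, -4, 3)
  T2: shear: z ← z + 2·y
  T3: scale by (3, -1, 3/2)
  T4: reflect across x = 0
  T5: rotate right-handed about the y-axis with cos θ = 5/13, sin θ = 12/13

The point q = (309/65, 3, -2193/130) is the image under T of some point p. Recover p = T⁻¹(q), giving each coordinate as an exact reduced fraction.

T1 = [1 0 0 -4; 0 1 0 -4; 0 0 1 3; 0 0 0 1]
T2·T1 = [1 0 0 -4; 0 1 0 -4; 0 2 1 -5; 0 0 0 1]
T3·…·T1 = [3 0 0 -12; 0 -1 0 4; 0 3 3/2 -15/2; 0 0 0 1]
T4·…·T1 = [-3 0 0 12; 0 -1 0 4; 0 3 3/2 -15/2; 0 0 0 1]
T5·…·T1 = [-15/13 36/13 18/13 -30/13; 0 -1 0 4; 36/13 15/13 15/26 -363/26; 0 0 0 1]
det M = 9/2; M⁻¹ = [-5/39 0 4/13 4; 0 -1 0 4; 8/13 2 10/39 -3; 0 0 0 1]
M⁻¹ · (309/65, 3, -2193/130)ᵀ = (-9/5, 1, 8/5)ᵀ

p = (-9/5, 1, 8/5)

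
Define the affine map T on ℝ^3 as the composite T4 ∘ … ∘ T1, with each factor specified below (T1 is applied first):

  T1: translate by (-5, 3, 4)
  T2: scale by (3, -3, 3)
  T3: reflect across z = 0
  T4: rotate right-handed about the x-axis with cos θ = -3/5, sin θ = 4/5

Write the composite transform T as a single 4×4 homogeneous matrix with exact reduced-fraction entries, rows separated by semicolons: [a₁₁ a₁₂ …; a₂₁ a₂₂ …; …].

T1 = [1 0 0 -5; 0 1 0 3; 0 0 1 4; 0 0 0 1]
T2·T1 = [3 0 0 -15; 0 -3 0 -9; 0 0 3 12; 0 0 0 1]
T3·…·T1 = [3 0 0 -15; 0 -3 0 -9; 0 0 -3 -12; 0 0 0 1]
T4·…·T1 = [3 0 0 -15; 0 9/5 12/5 15; 0 -12/5 9/5 0; 0 0 0 1]

T = [3 0 0 -15; 0 9/5 12/5 15; 0 -12/5 9/5 0; 0 0 0 1]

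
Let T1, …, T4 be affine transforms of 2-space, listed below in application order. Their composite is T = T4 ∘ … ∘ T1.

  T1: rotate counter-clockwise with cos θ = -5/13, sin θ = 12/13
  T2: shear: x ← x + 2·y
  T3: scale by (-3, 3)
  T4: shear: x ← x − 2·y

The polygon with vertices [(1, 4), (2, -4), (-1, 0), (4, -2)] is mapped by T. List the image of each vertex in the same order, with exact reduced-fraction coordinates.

T1 rotate counter-clockwise with cos θ = -5/13, sin θ = 12/13: (1, 4) → (-53/13, -8/13); (2, -4) → (38/13, 44/13); (-1, 0) → (5/13, -12/13); (4, -2) → (4/13, 58/13)
T2 shear: x ← x + 2·y: (-53/13, -8/13) → (-69/13, -8/13); (38/13, 44/13) → (126/13, 44/13); (5/13, -12/13) → (-19/13, -12/13); (4/13, 58/13) → (120/13, 58/13)
T3 scale by (-3, 3): (-69/13, -8/13) → (207/13, -24/13); (126/13, 44/13) → (-378/13, 132/13); (-19/13, -12/13) → (57/13, -36/13); (120/13, 58/13) → (-360/13, 174/13)
T4 shear: x ← x − 2·y: (207/13, -24/13) → (255/13, -24/13); (-378/13, 132/13) → (-642/13, 132/13); (57/13, -36/13) → (129/13, -36/13); (-360/13, 174/13) → (-708/13, 174/13)

image vertices: (255/13, -24/13), (-642/13, 132/13), (129/13, -36/13), (-708/13, 174/13)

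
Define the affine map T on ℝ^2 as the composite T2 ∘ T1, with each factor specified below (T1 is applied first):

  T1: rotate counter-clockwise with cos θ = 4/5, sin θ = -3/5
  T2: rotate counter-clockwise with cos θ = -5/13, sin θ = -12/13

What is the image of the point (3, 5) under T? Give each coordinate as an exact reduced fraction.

T(p) = (-3/65, -379/65)

T1 rotate counter-clockwise with cos θ = 4/5, sin θ = -3/5: (3, 5) → (27/5, 11/5)
T2 rotate counter-clockwise with cos θ = -5/13, sin θ = -12/13: (27/5, 11/5) → (-3/65, -379/65)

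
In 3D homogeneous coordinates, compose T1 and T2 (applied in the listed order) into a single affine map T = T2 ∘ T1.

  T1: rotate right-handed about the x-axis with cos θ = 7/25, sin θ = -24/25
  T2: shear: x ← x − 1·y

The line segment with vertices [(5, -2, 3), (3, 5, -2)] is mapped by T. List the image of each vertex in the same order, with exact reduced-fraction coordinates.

T1 rotate right-handed about the x-axis with cos θ = 7/25, sin θ = -24/25: (5, -2, 3) → (5, 58/25, 69/25); (3, 5, -2) → (3, -13/25, -134/25)
T2 shear: x ← x − 1·y: (5, 58/25, 69/25) → (67/25, 58/25, 69/25); (3, -13/25, -134/25) → (88/25, -13/25, -134/25)

image vertices: (67/25, 58/25, 69/25), (88/25, -13/25, -134/25)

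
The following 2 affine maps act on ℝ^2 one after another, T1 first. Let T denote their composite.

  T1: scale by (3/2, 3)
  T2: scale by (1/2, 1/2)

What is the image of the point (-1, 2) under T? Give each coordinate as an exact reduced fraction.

T(p) = (-3/4, 3)

T1 scale by (3/2, 3): (-1, 2) → (-3/2, 6)
T2 scale by (1/2, 1/2): (-3/2, 6) → (-3/4, 3)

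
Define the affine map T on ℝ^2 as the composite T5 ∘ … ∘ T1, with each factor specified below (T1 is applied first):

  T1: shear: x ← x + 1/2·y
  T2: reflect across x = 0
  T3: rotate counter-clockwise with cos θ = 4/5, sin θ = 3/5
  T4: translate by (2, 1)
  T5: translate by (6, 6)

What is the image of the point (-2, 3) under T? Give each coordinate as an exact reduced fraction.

T1 shear: x ← x + 1/2·y: (-2, 3) → (-1/2, 3)
T2 reflect across x = 0: (-1/2, 3) → (1/2, 3)
T3 rotate counter-clockwise with cos θ = 4/5, sin θ = 3/5: (1/2, 3) → (-7/5, 27/10)
T4 translate by (2, 1): (-7/5, 27/10) → (3/5, 37/10)
T5 translate by (6, 6): (3/5, 37/10) → (33/5, 97/10)

T(p) = (33/5, 97/10)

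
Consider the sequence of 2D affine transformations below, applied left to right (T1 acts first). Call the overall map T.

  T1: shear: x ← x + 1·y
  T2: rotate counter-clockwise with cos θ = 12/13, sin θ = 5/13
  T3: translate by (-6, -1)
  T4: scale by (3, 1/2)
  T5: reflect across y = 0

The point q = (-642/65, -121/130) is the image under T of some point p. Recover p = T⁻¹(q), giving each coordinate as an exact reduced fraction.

T1 = [1 1 0; 0 1 0; 0 0 1]
T2·T1 = [12/13 7/13 0; 5/13 17/13 0; 0 0 1]
T3·…·T1 = [12/13 7/13 -6; 5/13 17/13 -1; 0 0 1]
T4·…·T1 = [36/13 21/13 -18; 5/26 17/26 -1/2; 0 0 1]
T5·…·T1 = [36/13 21/13 -18; -5/26 -17/26 1/2; 0 0 1]
det M = -3/2; M⁻¹ = [17/39 14/13 95/13; -5/39 -24/13 -18/13; 0 0 1]
M⁻¹ · (-642/65, -121/130)ᵀ = (2, 8/5)ᵀ

p = (2, 8/5)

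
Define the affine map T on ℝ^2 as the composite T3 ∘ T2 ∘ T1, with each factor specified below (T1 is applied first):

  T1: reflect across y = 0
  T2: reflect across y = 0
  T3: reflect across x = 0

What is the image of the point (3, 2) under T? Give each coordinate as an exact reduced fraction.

T(p) = (-3, 2)

T1 reflect across y = 0: (3, 2) → (3, -2)
T2 reflect across y = 0: (3, -2) → (3, 2)
T3 reflect across x = 0: (3, 2) → (-3, 2)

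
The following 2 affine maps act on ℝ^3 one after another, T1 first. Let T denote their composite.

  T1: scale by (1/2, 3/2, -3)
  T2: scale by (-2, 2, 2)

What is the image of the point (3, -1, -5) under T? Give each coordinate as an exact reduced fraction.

T(p) = (-3, -3, 30)

T1 scale by (1/2, 3/2, -3): (3, -1, -5) → (3/2, -3/2, 15)
T2 scale by (-2, 2, 2): (3/2, -3/2, 15) → (-3, -3, 30)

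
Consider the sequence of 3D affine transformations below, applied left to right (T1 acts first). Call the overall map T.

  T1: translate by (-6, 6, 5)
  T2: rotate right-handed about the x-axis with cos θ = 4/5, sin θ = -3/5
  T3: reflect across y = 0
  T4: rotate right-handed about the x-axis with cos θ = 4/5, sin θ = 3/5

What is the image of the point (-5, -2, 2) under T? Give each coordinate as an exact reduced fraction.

T1 translate by (-6, 6, 5): (-5, -2, 2) → (-11, 4, 7)
T2 rotate right-handed about the x-axis with cos θ = 4/5, sin θ = -3/5: (-11, 4, 7) → (-11, 37/5, 16/5)
T3 reflect across y = 0: (-11, 37/5, 16/5) → (-11, -37/5, 16/5)
T4 rotate right-handed about the x-axis with cos θ = 4/5, sin θ = 3/5: (-11, -37/5, 16/5) → (-11, -196/25, -47/25)

T(p) = (-11, -196/25, -47/25)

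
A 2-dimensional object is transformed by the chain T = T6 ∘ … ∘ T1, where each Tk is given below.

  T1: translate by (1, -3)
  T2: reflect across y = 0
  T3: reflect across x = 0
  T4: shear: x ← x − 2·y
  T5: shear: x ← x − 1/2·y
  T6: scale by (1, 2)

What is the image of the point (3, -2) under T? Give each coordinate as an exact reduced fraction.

T(p) = (-33/2, 10)

T1 translate by (1, -3): (3, -2) → (4, -5)
T2 reflect across y = 0: (4, -5) → (4, 5)
T3 reflect across x = 0: (4, 5) → (-4, 5)
T4 shear: x ← x − 2·y: (-4, 5) → (-14, 5)
T5 shear: x ← x − 1/2·y: (-14, 5) → (-33/2, 5)
T6 scale by (1, 2): (-33/2, 5) → (-33/2, 10)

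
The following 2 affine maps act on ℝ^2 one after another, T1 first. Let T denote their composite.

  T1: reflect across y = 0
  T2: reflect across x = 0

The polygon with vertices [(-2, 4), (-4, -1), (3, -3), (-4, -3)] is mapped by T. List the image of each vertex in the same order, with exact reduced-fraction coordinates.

image vertices: (2, -4), (4, 1), (-3, 3), (4, 3)

T1 reflect across y = 0: (-2, 4) → (-2, -4); (-4, -1) → (-4, 1); (3, -3) → (3, 3); (-4, -3) → (-4, 3)
T2 reflect across x = 0: (-2, -4) → (2, -4); (-4, 1) → (4, 1); (3, 3) → (-3, 3); (-4, 3) → (4, 3)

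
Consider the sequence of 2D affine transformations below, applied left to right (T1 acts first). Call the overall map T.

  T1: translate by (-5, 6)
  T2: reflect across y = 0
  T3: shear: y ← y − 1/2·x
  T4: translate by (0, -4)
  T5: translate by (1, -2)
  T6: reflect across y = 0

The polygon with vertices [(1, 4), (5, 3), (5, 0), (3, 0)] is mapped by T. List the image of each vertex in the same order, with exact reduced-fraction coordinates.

T1 translate by (-5, 6): (1, 4) → (-4, 10); (5, 3) → (0, 9); (5, 0) → (0, 6); (3, 0) → (-2, 6)
T2 reflect across y = 0: (-4, 10) → (-4, -10); (0, 9) → (0, -9); (0, 6) → (0, -6); (-2, 6) → (-2, -6)
T3 shear: y ← y − 1/2·x: (-4, -10) → (-4, -8); (0, -9) → (0, -9); (0, -6) → (0, -6); (-2, -6) → (-2, -5)
T4 translate by (0, -4): (-4, -8) → (-4, -12); (0, -9) → (0, -13); (0, -6) → (0, -10); (-2, -5) → (-2, -9)
T5 translate by (1, -2): (-4, -12) → (-3, -14); (0, -13) → (1, -15); (0, -10) → (1, -12); (-2, -9) → (-1, -11)
T6 reflect across y = 0: (-3, -14) → (-3, 14); (1, -15) → (1, 15); (1, -12) → (1, 12); (-1, -11) → (-1, 11)

image vertices: (-3, 14), (1, 15), (1, 12), (-1, 11)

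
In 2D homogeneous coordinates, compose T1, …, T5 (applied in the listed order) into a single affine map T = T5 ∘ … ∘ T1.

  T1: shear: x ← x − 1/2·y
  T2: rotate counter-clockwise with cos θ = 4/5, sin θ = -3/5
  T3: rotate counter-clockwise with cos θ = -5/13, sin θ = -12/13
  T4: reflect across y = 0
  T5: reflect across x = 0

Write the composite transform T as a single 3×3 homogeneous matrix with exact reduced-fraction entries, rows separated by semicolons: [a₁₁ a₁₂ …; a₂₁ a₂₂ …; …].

T = [56/65 -61/65 0; 33/65 79/130 0; 0 0 1]

T1 = [1 -1/2 0; 0 1 0; 0 0 1]
T2·T1 = [4/5 1/5 0; -3/5 11/10 0; 0 0 1]
T3·…·T1 = [-56/65 61/65 0; -33/65 -79/130 0; 0 0 1]
T4·…·T1 = [-56/65 61/65 0; 33/65 79/130 0; 0 0 1]
T5·…·T1 = [56/65 -61/65 0; 33/65 79/130 0; 0 0 1]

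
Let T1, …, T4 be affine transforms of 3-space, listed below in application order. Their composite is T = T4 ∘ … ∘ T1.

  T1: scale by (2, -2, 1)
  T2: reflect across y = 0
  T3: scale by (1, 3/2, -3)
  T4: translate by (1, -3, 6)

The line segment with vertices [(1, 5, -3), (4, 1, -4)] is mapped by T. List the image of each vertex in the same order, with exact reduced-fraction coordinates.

image vertices: (3, 12, 15), (9, 0, 18)

T1 scale by (2, -2, 1): (1, 5, -3) → (2, -10, -3); (4, 1, -4) → (8, -2, -4)
T2 reflect across y = 0: (2, -10, -3) → (2, 10, -3); (8, -2, -4) → (8, 2, -4)
T3 scale by (1, 3/2, -3): (2, 10, -3) → (2, 15, 9); (8, 2, -4) → (8, 3, 12)
T4 translate by (1, -3, 6): (2, 15, 9) → (3, 12, 15); (8, 3, 12) → (9, 0, 18)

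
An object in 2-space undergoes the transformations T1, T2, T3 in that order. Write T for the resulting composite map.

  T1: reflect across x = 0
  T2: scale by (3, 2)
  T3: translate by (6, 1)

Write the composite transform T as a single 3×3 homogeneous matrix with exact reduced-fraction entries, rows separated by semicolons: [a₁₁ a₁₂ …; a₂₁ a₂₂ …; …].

T = [-3 0 6; 0 2 1; 0 0 1]

T1 = [-1 0 0; 0 1 0; 0 0 1]
T2·T1 = [-3 0 0; 0 2 0; 0 0 1]
T3·…·T1 = [-3 0 6; 0 2 1; 0 0 1]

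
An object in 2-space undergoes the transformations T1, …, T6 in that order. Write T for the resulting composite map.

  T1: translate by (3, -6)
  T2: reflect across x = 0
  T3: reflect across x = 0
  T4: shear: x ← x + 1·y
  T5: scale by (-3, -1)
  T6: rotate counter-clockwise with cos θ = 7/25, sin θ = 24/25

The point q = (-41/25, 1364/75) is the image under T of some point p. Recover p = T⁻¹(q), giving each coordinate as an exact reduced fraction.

p = (-2, -2/3)

T1 = [1 0 3; 0 1 -6; 0 0 1]
T2·T1 = [-1 0 -3; 0 1 -6; 0 0 1]
T3·…·T1 = [1 0 3; 0 1 -6; 0 0 1]
T4·…·T1 = [1 1 -3; 0 1 -6; 0 0 1]
T5·…·T1 = [-3 -3 9; 0 -1 6; 0 0 1]
T6·…·T1 = [-21/25 3/25 -81/25; -72/25 -79/25 258/25; 0 0 1]
det M = 3; M⁻¹ = [-79/75 -1/25 -3; 24/25 -7/25 6; 0 0 1]
M⁻¹ · (-41/25, 1364/75)ᵀ = (-2, -2/3)ᵀ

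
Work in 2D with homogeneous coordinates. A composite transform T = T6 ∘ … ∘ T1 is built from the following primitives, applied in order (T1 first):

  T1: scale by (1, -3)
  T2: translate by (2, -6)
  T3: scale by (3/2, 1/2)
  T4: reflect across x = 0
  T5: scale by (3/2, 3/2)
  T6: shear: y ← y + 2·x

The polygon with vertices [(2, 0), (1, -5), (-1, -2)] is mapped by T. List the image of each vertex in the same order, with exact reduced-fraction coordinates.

image vertices: (-9, -45/2), (-27/4, -27/4), (-9/4, -9/2)

T1 scale by (1, -3): (2, 0) → (2, 0); (1, -5) → (1, 15); (-1, -2) → (-1, 6)
T2 translate by (2, -6): (2, 0) → (4, -6); (1, 15) → (3, 9); (-1, 6) → (1, 0)
T3 scale by (3/2, 1/2): (4, -6) → (6, -3); (3, 9) → (9/2, 9/2); (1, 0) → (3/2, 0)
T4 reflect across x = 0: (6, -3) → (-6, -3); (9/2, 9/2) → (-9/2, 9/2); (3/2, 0) → (-3/2, 0)
T5 scale by (3/2, 3/2): (-6, -3) → (-9, -9/2); (-9/2, 9/2) → (-27/4, 27/4); (-3/2, 0) → (-9/4, 0)
T6 shear: y ← y + 2·x: (-9, -9/2) → (-9, -45/2); (-27/4, 27/4) → (-27/4, -27/4); (-9/4, 0) → (-9/4, -9/2)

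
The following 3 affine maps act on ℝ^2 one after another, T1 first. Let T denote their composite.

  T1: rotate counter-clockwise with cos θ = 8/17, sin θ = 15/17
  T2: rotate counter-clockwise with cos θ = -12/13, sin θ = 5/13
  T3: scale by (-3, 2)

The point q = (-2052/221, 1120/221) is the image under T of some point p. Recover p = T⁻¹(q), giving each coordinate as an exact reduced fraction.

T1 = [8/17 -15/17 0; 15/17 8/17 0; 0 0 1]
T2·T1 = [-171/221 140/221 0; -140/221 -171/221 0; 0 0 1]
T3·…·T1 = [513/221 -420/221 0; -280/221 -342/221 0; 0 0 1]
det M = -6; M⁻¹ = [57/221 -70/221 0; -140/663 -171/442 0; 0 0 1]
M⁻¹ · (-2052/221, 1120/221)ᵀ = (-4, 0)ᵀ

p = (-4, 0)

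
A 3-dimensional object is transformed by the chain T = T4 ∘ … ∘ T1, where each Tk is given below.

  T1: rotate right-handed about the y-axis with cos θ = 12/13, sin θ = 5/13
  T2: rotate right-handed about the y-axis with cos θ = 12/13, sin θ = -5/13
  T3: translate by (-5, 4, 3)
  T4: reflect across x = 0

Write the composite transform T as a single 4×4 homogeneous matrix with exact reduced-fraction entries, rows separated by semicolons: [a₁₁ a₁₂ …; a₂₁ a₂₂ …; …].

T = [-1 0 0 5; 0 1 0 4; 0 0 1 3; 0 0 0 1]

T1 = [12/13 0 5/13 0; 0 1 0 0; -5/13 0 12/13 0; 0 0 0 1]
T2·T1 = [1 0 0 0; 0 1 0 0; 0 0 1 0; 0 0 0 1]
T3·…·T1 = [1 0 0 -5; 0 1 0 4; 0 0 1 3; 0 0 0 1]
T4·…·T1 = [-1 0 0 5; 0 1 0 4; 0 0 1 3; 0 0 0 1]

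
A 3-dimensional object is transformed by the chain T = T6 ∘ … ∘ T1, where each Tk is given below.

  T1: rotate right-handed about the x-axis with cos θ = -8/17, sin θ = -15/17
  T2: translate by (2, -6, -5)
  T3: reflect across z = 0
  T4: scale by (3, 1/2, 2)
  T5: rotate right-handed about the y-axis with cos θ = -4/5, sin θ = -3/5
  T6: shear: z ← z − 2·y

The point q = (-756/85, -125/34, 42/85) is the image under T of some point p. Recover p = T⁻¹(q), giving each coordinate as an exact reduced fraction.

T1 = [1 0 0 0; 0 -8/17 15/17 0; 0 -15/17 -8/17 0; 0 0 0 1]
T2·T1 = [1 0 0 2; 0 -8/17 15/17 -6; 0 -15/17 -8/17 -5; 0 0 0 1]
T3·…·T1 = [1 0 0 2; 0 -8/17 15/17 -6; 0 15/17 8/17 5; 0 0 0 1]
T4·…·T1 = [3 0 0 6; 0 -4/17 15/34 -3; 0 30/17 16/17 10; 0 0 0 1]
T5·…·T1 = [-12/5 -18/17 -48/85 -54/5; 0 -4/17 15/34 -3; 9/5 -24/17 -64/85 -22/5; 0 0 0 1]
T6·…·T1 = [-12/5 -18/17 -48/85 -54/5; 0 -4/17 15/34 -3; 9/5 -16/17 -139/85 8/5; 0 0 0 1]
det M = -3; M⁻¹ = [-4/15 2/5 1/5 -2; -9/34 -28/17 -6/17 -123/17; -12/85 118/85 -16/85 50/17; 0 0 0 1]
M⁻¹ · (-756/85, -125/34, 42/85)ᵀ = (-1, 1, -1)ᵀ

p = (-1, 1, -1)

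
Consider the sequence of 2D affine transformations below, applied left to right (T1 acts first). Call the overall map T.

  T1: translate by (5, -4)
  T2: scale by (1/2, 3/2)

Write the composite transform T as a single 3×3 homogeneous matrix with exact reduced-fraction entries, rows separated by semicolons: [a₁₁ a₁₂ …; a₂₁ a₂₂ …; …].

T = [1/2 0 5/2; 0 3/2 -6; 0 0 1]

T1 = [1 0 5; 0 1 -4; 0 0 1]
T2·T1 = [1/2 0 5/2; 0 3/2 -6; 0 0 1]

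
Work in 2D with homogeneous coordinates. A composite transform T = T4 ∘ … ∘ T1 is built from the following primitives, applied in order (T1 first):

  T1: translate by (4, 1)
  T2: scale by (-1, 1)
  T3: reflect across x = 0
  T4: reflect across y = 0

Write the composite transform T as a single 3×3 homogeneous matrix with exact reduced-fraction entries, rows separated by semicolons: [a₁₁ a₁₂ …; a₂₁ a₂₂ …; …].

T1 = [1 0 4; 0 1 1; 0 0 1]
T2·T1 = [-1 0 -4; 0 1 1; 0 0 1]
T3·…·T1 = [1 0 4; 0 1 1; 0 0 1]
T4·…·T1 = [1 0 4; 0 -1 -1; 0 0 1]

T = [1 0 4; 0 -1 -1; 0 0 1]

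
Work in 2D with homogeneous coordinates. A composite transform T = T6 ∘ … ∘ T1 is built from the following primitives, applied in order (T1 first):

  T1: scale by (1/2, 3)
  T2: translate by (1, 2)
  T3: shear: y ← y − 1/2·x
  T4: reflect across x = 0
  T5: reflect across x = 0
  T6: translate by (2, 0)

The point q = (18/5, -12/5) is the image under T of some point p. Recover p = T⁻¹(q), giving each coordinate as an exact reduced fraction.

p = (6/5, -6/5)

T1 = [1/2 0 0; 0 3 0; 0 0 1]
T2·T1 = [1/2 0 1; 0 3 2; 0 0 1]
T3·…·T1 = [1/2 0 1; -1/4 3 3/2; 0 0 1]
T4·…·T1 = [-1/2 0 -1; -1/4 3 3/2; 0 0 1]
T5·…·T1 = [1/2 0 1; -1/4 3 3/2; 0 0 1]
T6·…·T1 = [1/2 0 3; -1/4 3 3/2; 0 0 1]
det M = 3/2; M⁻¹ = [2 0 -6; 1/6 1/3 -1; 0 0 1]
M⁻¹ · (18/5, -12/5)ᵀ = (6/5, -6/5)ᵀ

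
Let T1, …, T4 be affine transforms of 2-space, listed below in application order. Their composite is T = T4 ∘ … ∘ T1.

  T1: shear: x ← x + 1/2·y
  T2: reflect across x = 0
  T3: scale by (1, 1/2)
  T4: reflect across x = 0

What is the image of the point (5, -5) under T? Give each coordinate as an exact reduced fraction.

T(p) = (5/2, -5/2)

T1 shear: x ← x + 1/2·y: (5, -5) → (5/2, -5)
T2 reflect across x = 0: (5/2, -5) → (-5/2, -5)
T3 scale by (1, 1/2): (-5/2, -5) → (-5/2, -5/2)
T4 reflect across x = 0: (-5/2, -5/2) → (5/2, -5/2)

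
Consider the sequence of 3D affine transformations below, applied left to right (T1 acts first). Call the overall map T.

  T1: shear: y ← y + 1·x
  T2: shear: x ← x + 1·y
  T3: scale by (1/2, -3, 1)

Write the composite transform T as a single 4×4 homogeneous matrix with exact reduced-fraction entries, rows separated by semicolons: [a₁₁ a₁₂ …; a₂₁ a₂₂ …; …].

T1 = [1 0 0 0; 1 1 0 0; 0 0 1 0; 0 0 0 1]
T2·T1 = [2 1 0 0; 1 1 0 0; 0 0 1 0; 0 0 0 1]
T3·…·T1 = [1 1/2 0 0; -3 -3 0 0; 0 0 1 0; 0 0 0 1]

T = [1 1/2 0 0; -3 -3 0 0; 0 0 1 0; 0 0 0 1]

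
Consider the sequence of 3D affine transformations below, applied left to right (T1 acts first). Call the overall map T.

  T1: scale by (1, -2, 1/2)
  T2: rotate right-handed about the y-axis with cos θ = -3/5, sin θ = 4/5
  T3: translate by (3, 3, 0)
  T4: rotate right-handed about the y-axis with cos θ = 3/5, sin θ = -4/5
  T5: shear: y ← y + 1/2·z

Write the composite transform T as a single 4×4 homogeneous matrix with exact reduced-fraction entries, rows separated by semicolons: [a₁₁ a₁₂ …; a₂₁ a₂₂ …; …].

T = [7/25 0 12/25 9/5; -12/25 -2 7/100 21/5; -24/25 0 7/50 12/5; 0 0 0 1]

T1 = [1 0 0 0; 0 -2 0 0; 0 0 1/2 0; 0 0 0 1]
T2·T1 = [-3/5 0 2/5 0; 0 -2 0 0; -4/5 0 -3/10 0; 0 0 0 1]
T3·…·T1 = [-3/5 0 2/5 3; 0 -2 0 3; -4/5 0 -3/10 0; 0 0 0 1]
T4·…·T1 = [7/25 0 12/25 9/5; 0 -2 0 3; -24/25 0 7/50 12/5; 0 0 0 1]
T5·…·T1 = [7/25 0 12/25 9/5; -12/25 -2 7/100 21/5; -24/25 0 7/50 12/5; 0 0 0 1]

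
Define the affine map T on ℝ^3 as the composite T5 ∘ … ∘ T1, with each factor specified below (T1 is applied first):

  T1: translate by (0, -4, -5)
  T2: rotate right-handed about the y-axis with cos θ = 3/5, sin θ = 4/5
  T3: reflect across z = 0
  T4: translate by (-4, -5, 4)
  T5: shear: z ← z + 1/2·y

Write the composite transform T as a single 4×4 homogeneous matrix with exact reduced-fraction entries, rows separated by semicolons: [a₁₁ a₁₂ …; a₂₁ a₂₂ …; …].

T = [3/5 0 4/5 -8; 0 1 0 -9; 4/5 1/2 -3/5 5/2; 0 0 0 1]

T1 = [1 0 0 0; 0 1 0 -4; 0 0 1 -5; 0 0 0 1]
T2·T1 = [3/5 0 4/5 -4; 0 1 0 -4; -4/5 0 3/5 -3; 0 0 0 1]
T3·…·T1 = [3/5 0 4/5 -4; 0 1 0 -4; 4/5 0 -3/5 3; 0 0 0 1]
T4·…·T1 = [3/5 0 4/5 -8; 0 1 0 -9; 4/5 0 -3/5 7; 0 0 0 1]
T5·…·T1 = [3/5 0 4/5 -8; 0 1 0 -9; 4/5 1/2 -3/5 5/2; 0 0 0 1]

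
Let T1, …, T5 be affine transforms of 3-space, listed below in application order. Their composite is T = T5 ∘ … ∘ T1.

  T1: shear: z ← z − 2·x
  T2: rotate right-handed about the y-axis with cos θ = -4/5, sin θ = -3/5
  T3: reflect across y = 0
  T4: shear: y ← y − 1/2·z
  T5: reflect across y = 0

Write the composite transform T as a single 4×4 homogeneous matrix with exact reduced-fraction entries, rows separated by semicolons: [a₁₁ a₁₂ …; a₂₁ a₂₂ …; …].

T1 = [1 0 0 0; 0 1 0 0; -2 0 1 0; 0 0 0 1]
T2·T1 = [2/5 0 -3/5 0; 0 1 0 0; 11/5 0 -4/5 0; 0 0 0 1]
T3·…·T1 = [2/5 0 -3/5 0; 0 -1 0 0; 11/5 0 -4/5 0; 0 0 0 1]
T4·…·T1 = [2/5 0 -3/5 0; -11/10 -1 2/5 0; 11/5 0 -4/5 0; 0 0 0 1]
T5·…·T1 = [2/5 0 -3/5 0; 11/10 1 -2/5 0; 11/5 0 -4/5 0; 0 0 0 1]

T = [2/5 0 -3/5 0; 11/10 1 -2/5 0; 11/5 0 -4/5 0; 0 0 0 1]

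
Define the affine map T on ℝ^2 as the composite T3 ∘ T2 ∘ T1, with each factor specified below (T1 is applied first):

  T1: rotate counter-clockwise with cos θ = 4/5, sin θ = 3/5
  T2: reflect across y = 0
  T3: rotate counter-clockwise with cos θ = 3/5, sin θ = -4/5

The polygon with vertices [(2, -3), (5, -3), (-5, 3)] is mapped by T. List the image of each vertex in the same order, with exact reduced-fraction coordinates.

image vertices: (3, -2), (3, -5), (-3, 5)

T1 rotate counter-clockwise with cos θ = 4/5, sin θ = 3/5: (2, -3) → (17/5, -6/5); (5, -3) → (29/5, 3/5); (-5, 3) → (-29/5, -3/5)
T2 reflect across y = 0: (17/5, -6/5) → (17/5, 6/5); (29/5, 3/5) → (29/5, -3/5); (-29/5, -3/5) → (-29/5, 3/5)
T3 rotate counter-clockwise with cos θ = 3/5, sin θ = -4/5: (17/5, 6/5) → (3, -2); (29/5, -3/5) → (3, -5); (-29/5, 3/5) → (-3, 5)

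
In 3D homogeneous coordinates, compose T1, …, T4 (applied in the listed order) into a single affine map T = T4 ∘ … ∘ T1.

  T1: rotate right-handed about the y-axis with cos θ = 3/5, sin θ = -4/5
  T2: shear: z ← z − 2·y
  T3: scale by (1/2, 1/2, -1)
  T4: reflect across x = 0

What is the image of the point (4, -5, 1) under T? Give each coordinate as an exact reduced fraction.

T1 rotate right-handed about the y-axis with cos θ = 3/5, sin θ = -4/5: (4, -5, 1) → (8/5, -5, 19/5)
T2 shear: z ← z − 2·y: (8/5, -5, 19/5) → (8/5, -5, 69/5)
T3 scale by (1/2, 1/2, -1): (8/5, -5, 69/5) → (4/5, -5/2, -69/5)
T4 reflect across x = 0: (4/5, -5/2, -69/5) → (-4/5, -5/2, -69/5)

T(p) = (-4/5, -5/2, -69/5)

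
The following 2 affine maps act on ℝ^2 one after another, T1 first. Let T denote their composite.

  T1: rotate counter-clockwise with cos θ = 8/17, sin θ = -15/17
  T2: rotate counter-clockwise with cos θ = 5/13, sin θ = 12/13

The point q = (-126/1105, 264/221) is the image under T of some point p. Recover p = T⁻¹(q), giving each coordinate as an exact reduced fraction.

T1 = [8/17 15/17 0; -15/17 8/17 0; 0 0 1]
T2·T1 = [220/221 -21/221 0; 21/221 220/221 0; 0 0 1]
det M = 1; M⁻¹ = [220/221 21/221 0; -21/221 220/221 0; 0 0 1]
M⁻¹ · (-126/1105, 264/221)ᵀ = (0, 6/5)ᵀ

p = (0, 6/5)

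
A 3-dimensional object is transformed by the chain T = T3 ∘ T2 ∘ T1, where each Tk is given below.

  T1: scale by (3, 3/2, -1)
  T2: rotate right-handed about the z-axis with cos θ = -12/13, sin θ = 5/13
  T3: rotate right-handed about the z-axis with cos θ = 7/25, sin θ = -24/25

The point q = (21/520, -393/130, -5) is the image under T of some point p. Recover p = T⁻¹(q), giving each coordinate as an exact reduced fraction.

p = (-1, -1/4, 5)

T1 = [3 0 0 0; 0 3/2 0 0; 0 0 -1 0; 0 0 0 1]
T2·T1 = [-36/13 -15/26 0 0; 15/13 -18/13 0 0; 0 0 -1 0; 0 0 0 1]
T3·…·T1 = [108/325 -969/650 0 0; 969/325 54/325 0 0; 0 0 -1 0; 0 0 0 1]
det M = -9/2; M⁻¹ = [12/325 323/975 0 0; -646/975 24/325 0 0; 0 0 -1 0; 0 0 0 1]
M⁻¹ · (21/520, -393/130, -5)ᵀ = (-1, -1/4, 5)ᵀ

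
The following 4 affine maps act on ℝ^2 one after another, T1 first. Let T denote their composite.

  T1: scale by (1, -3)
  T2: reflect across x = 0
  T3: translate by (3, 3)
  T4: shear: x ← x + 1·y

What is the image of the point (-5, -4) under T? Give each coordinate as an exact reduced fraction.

T(p) = (23, 15)

T1 scale by (1, -3): (-5, -4) → (-5, 12)
T2 reflect across x = 0: (-5, 12) → (5, 12)
T3 translate by (3, 3): (5, 12) → (8, 15)
T4 shear: x ← x + 1·y: (8, 15) → (23, 15)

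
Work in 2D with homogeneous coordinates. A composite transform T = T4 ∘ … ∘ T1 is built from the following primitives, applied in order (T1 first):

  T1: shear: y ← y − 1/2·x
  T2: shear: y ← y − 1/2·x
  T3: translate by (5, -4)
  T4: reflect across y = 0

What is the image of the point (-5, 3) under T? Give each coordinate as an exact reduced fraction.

T(p) = (0, -4)

T1 shear: y ← y − 1/2·x: (-5, 3) → (-5, 11/2)
T2 shear: y ← y − 1/2·x: (-5, 11/2) → (-5, 8)
T3 translate by (5, -4): (-5, 8) → (0, 4)
T4 reflect across y = 0: (0, 4) → (0, -4)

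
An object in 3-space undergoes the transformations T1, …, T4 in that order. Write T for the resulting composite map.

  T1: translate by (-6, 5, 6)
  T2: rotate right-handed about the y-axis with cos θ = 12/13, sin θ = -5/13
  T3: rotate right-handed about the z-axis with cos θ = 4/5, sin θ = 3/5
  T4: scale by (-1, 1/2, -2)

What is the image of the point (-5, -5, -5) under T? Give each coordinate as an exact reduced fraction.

T(p) = (548/65, -411/130, 86/13)

T1 translate by (-6, 5, 6): (-5, -5, -5) → (-11, 0, 1)
T2 rotate right-handed about the y-axis with cos θ = 12/13, sin θ = -5/13: (-11, 0, 1) → (-137/13, 0, -43/13)
T3 rotate right-handed about the z-axis with cos θ = 4/5, sin θ = 3/5: (-137/13, 0, -43/13) → (-548/65, -411/65, -43/13)
T4 scale by (-1, 1/2, -2): (-548/65, -411/65, -43/13) → (548/65, -411/130, 86/13)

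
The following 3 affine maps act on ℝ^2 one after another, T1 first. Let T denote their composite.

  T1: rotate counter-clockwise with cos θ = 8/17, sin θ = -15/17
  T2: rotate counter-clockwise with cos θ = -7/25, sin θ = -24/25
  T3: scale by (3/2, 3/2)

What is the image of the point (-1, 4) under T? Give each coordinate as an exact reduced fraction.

T1 rotate counter-clockwise with cos θ = 8/17, sin θ = -15/17: (-1, 4) → (52/17, 47/17)
T2 rotate counter-clockwise with cos θ = -7/25, sin θ = -24/25: (52/17, 47/17) → (764/425, -1577/425)
T3 scale by (3/2, 3/2): (764/425, -1577/425) → (1146/425, -4731/850)

T(p) = (1146/425, -4731/850)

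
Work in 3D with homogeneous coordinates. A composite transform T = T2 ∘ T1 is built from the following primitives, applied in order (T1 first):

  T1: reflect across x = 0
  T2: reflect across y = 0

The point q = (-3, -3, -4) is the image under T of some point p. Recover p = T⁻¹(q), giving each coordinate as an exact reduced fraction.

p = (3, 3, -4)

T1 = [-1 0 0 0; 0 1 0 0; 0 0 1 0; 0 0 0 1]
T2·T1 = [-1 0 0 0; 0 -1 0 0; 0 0 1 0; 0 0 0 1]
det M = 1; M⁻¹ = [-1 0 0 0; 0 -1 0 0; 0 0 1 0; 0 0 0 1]
M⁻¹ · (-3, -3, -4)ᵀ = (3, 3, -4)ᵀ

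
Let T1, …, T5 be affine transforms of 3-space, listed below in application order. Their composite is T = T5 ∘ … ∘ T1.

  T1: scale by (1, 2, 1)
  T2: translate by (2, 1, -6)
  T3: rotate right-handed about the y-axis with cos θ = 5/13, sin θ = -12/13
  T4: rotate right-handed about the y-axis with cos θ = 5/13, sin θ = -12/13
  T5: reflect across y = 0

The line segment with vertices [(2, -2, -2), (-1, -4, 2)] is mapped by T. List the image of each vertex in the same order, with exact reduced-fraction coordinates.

image vertices: (484/169, 3, 1432/169), (361/169, 7, 596/169)

T1 scale by (1, 2, 1): (2, -2, -2) → (2, -4, -2); (-1, -4, 2) → (-1, -8, 2)
T2 translate by (2, 1, -6): (2, -4, -2) → (4, -3, -8); (-1, -8, 2) → (1, -7, -4)
T3 rotate right-handed about the y-axis with cos θ = 5/13, sin θ = -12/13: (4, -3, -8) → (116/13, -3, 8/13); (1, -7, -4) → (53/13, -7, -8/13)
T4 rotate right-handed about the y-axis with cos θ = 5/13, sin θ = -12/13: (116/13, -3, 8/13) → (484/169, -3, 1432/169); (53/13, -7, -8/13) → (361/169, -7, 596/169)
T5 reflect across y = 0: (484/169, -3, 1432/169) → (484/169, 3, 1432/169); (361/169, -7, 596/169) → (361/169, 7, 596/169)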